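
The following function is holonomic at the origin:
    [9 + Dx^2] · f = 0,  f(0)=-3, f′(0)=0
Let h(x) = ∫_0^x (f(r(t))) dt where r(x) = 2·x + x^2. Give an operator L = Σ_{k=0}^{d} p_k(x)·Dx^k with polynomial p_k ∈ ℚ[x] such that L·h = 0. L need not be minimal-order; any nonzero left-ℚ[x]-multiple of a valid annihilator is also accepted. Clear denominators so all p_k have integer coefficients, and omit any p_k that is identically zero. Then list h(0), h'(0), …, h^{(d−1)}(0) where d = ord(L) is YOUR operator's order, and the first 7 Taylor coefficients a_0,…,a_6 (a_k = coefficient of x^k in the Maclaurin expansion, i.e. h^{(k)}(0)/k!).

f: a_k = -3, 0, 27/2, 0, -81/8, 0, 243/80, …
Change of var in L_f (x↦r) gives L₀.
Integrate: L := L₀·Dx.
L = (36 + 108·x + 108·x^2 + 36·x^3)·Dx - Dx^2 + (1 + x)·Dx^3  (order 3).
h: a_k = 0, -3, 0, 18, 27/2, -297/10, -54, …
ICs: h(0) = 0, h′(0) = -3, h′′(0) = 0.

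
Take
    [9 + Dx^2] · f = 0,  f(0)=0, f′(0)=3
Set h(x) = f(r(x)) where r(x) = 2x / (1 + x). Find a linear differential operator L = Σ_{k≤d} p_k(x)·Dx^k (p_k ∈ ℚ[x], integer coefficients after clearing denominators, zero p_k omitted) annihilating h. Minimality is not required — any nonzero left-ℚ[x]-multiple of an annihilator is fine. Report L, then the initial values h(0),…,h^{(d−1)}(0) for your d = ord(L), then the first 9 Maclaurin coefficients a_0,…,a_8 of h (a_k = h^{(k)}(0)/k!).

f: a_k = 0, 3, 0, -9/2, 0, 81/40, 0, -243/560, 0, …
f∘r: x↦r, Dx↦Dx/r' in L_f ⇒ L₀.
L = 36 + (2 + 6·x + 6·x^2 + 2·x^3)·Dx + (1 + 4·x + 6·x^2 + 4·x^3 + x^4)·Dx^2  (order 2).
h: a_k = 0, 6, -6, -30, 102, -726/5, 30, 13386/35, -5646/5, …
ICs: h(0) = 0, h′(0) = 6.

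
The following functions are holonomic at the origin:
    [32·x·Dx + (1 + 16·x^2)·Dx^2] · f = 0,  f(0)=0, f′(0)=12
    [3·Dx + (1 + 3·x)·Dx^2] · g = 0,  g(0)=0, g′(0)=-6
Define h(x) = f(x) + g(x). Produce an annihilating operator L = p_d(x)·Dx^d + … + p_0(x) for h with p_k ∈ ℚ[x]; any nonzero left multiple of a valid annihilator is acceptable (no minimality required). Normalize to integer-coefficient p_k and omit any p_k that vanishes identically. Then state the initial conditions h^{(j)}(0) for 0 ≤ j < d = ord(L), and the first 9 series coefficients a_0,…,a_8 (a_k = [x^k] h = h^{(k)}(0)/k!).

L = (-96 - 864·x + 4608·x^2 + 4608·x^3)·Dx + (-50 - 192·x + 672·x^2 + 9216·x^3 + 9216·x^4)·Dx^2 + (-3 + 23·x + 96·x^2 + 512·x^3 + 2304·x^4 + 2304·x^5)·Dx^3  (order 3).
h: a_k = 0, 6, 9, -82, 81/2, 2586/5, 243, -53526/7, 6561/4, …
ICs: h(0) = 0, h′(0) = 6, h′′(0) = 18.

f: a_k = 0, 12, 0, -64, 0, 3072/5, 0, -49152/7, 0, …
g: a_k = 0, -6, 9, -18, 81/2, -486/5, 243, -4374/7, 6561/4, …
f+g: L₀ = lclm(L_f,L_g), ord ≤ 2+2.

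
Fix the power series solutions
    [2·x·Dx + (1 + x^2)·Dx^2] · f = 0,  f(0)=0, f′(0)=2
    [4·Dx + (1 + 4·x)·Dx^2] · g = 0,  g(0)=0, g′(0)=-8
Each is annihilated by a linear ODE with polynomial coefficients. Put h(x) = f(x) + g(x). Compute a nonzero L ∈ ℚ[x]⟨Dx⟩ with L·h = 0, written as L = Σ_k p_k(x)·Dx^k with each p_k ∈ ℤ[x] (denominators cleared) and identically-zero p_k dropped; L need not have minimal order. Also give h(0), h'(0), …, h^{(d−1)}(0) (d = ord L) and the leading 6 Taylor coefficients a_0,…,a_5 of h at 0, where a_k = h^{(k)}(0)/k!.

f: a_k = 0, 2, 0, -2/3, 0, 2/5, …
g: a_k = 0, -8, 16, -128/3, 128, -2048/5, …
f+g: L₀ = lclm(L_f,L_g), ord ≤ 2+2.
L = (-4 - 48·x + 12·x^2 + 16·x^3)·Dx + (-17 - 8·x - 45·x^2 + 24·x^3 + 32·x^4)·Dx^2 + (-2 - 7·x + 4·x^2 + x^3 + 6·x^4 + 8·x^5)·Dx^3  (order 3).
h: a_k = 0, -6, 16, -130/3, 128, -2046/5, …
ICs: h(0) = 0, h′(0) = -6, h′′(0) = 32.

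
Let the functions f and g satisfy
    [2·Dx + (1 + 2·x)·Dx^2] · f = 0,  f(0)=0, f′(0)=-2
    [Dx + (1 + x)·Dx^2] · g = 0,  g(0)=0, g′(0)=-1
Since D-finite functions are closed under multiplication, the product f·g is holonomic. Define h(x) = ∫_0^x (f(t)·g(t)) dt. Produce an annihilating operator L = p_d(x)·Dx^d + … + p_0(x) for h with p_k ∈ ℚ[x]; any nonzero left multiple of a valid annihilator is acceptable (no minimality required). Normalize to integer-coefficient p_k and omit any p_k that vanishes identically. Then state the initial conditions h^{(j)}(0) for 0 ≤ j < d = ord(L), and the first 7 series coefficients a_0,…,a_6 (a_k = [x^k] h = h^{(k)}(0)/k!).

L = (20 + 48·x + 32·x^2)·Dx^2 + (66 + 268·x + 360·x^2 + 160·x^3)·Dx^3 + (32 + 180·x + 372·x^2 + 336·x^3 + 112·x^4)·Dx^4 + (3 + 22·x + 63·x^2 + 88·x^3 + 60·x^4 + 16·x^5)·Dx^5  (order 5).
h: a_k = 0, 0, 0, 2/3, -3/4, 13/15, -13/12, …
ICs: h(0) = 0, h′(0) = 0, h′′(0) = 0, h′′′(0) = 4, h′′′′(0) = -18.

f: a_k = 0, -2, 2, -8/3, 4, -32/5, 32/3, …
g: a_k = 0, -1, 1/2, -1/3, 1/4, -1/5, 1/6, …
Sym-product of L_f,L_g gives L₀ (≤ ord 4).
Integrate: L := L₀·Dx.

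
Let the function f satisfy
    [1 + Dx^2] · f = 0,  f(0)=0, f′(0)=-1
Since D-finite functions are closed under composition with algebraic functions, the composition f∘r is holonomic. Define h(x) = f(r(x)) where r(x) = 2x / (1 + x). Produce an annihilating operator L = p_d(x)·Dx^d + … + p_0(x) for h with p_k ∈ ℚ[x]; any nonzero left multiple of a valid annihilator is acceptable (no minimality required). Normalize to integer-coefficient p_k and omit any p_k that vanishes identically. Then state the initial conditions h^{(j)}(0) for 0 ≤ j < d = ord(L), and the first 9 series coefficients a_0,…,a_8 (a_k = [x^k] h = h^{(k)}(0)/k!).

f: a_k = 0, -1, 0, 1/6, 0, -1/120, 0, 1/5040, 0, …
f∘r: x↦r, Dx↦Dx/r' in L_f ⇒ L₀.
L = 4 + (2 + 6·x + 6·x^2 + 2·x^3)·Dx + (1 + 4·x + 6·x^2 + 4·x^3 + x^4)·Dx^2  (order 2).
h: a_k = 0, -2, 2, -2/3, -2, 86/15, -10, 4418/315, -758/45, …
ICs: h(0) = 0, h′(0) = -2.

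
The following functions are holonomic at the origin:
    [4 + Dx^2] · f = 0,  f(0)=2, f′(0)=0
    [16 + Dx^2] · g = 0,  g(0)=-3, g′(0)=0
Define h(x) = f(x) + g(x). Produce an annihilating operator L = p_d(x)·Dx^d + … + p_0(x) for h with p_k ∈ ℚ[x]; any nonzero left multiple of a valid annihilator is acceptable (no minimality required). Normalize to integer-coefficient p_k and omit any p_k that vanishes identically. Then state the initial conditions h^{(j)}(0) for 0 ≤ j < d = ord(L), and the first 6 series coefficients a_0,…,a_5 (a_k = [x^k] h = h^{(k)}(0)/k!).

f: a_k = 2, 0, -4, 0, 4/3, 0, …
g: a_k = -3, 0, 24, 0, -32, 0, …
f+g: L₀ = lclm(L_f,L_g), ord ≤ 2+2.
L = 64 + 20·Dx^2 + Dx^4  (order 4).
h: a_k = -1, 0, 20, 0, -92/3, 0, …
ICs: h(0) = -1, h′(0) = 0, h′′(0) = 40, h′′′(0) = 0.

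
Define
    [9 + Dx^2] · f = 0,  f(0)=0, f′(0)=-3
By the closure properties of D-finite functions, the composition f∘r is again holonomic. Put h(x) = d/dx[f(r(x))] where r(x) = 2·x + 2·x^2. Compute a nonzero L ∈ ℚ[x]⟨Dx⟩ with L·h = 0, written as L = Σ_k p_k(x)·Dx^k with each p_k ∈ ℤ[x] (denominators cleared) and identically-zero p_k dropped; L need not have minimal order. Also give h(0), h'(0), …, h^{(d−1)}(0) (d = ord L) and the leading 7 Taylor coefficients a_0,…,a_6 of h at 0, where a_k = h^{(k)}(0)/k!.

L = (48 + 288·x + 864·x^2 + 1152·x^3 + 576·x^4) + (-6 - 12·x)·Dx + (1 + 4·x + 4·x^2)·Dx^2  (order 2).
h: a_k = -6, -12, 108, 432, 216, -1728, -20736/5, …
ICs: h(0) = -6, h′(0) = -12.

f: a_k = 0, -3, 0, 9/2, 0, -81/40, 0, …
f∘r: x↦r, Dx↦Dx/r' in L_f ⇒ L₀.
Derive L from L₀ (diff closure).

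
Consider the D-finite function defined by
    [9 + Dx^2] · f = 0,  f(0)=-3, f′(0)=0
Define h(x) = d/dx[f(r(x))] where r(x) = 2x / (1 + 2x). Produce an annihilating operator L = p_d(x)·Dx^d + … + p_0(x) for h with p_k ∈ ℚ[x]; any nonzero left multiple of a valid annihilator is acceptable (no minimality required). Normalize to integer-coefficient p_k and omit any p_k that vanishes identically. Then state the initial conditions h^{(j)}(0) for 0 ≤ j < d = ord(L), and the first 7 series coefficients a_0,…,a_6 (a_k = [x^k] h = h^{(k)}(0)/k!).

L = (60 + 96·x + 96·x^2) + (12 + 72·x + 144·x^2 + 96·x^3)·Dx + (1 + 8·x + 24·x^2 + 32·x^3 + 16·x^4)·Dx^2  (order 2).
h: a_k = 0, 108, -648, 1944, -2160, -58968/5, 462672/5, …
ICs: h(0) = 0, h′(0) = 108.

f: a_k = -3, 0, 27/2, 0, -81/8, 0, 243/80, …
f∘r: x↦r, Dx↦Dx/r' in L_f ⇒ L₀.
Derive L from L₀ (diff closure).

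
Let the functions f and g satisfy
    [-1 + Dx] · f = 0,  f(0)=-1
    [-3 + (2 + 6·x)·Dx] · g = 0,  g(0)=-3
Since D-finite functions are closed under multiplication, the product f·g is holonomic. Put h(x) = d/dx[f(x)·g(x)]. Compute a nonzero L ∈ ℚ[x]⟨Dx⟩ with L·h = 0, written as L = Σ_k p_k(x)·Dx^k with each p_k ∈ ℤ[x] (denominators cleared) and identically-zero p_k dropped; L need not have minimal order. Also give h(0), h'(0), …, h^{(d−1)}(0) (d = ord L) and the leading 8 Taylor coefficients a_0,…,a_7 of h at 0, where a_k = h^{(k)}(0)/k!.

f: a_k = -1, -1, -1/2, -1/6, -1/24, -1/120, -1/720, -1/5040, …
g: a_k = -3, -9/2, 27/8, -81/16, 1215/128, -5103/256, 45927/1024, -216513/2048, …
Sym-product of L_f,L_g gives L₀ (≤ ord 1).
Derive L from L₀ (diff closure).
L = (7 + 60·x + 36·x^2) + (-10 - 42·x - 36·x^2)·Dx  (order 1).
h: a_k = 15/2, 21/4, 213/16, -671/32, 16157/256, -88837/512, 14933039/30720, -589833983/430080, …
ICs: h(0) = 15/2.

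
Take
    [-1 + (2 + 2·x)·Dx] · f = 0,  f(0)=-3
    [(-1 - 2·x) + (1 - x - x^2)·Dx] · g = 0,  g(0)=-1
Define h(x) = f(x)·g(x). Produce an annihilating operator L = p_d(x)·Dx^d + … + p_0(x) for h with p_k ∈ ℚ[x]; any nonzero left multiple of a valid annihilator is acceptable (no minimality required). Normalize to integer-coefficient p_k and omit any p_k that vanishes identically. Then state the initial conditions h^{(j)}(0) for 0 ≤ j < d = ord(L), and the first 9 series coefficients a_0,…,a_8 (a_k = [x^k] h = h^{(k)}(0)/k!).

f: a_k = -3, -3/2, 3/8, -3/16, 15/128, -21/256, 63/1024, -99/2048, 1287/32768, …
g: a_k = -1, -1, -2, -3, -5, -8, -13, -21, -34, …
L₀ := L_f ⊗_s L_g (sym. prod.), ord ≤ 1.
L = (3 + 5·x + 3·x^2) + (-2 + 4·x^2 + 2·x^3)·Dx  (order 1).
h: a_k = 3, 9/2, 57/8, 189/16, 2409/128, 7863/256, 50661/1024, 164325/2048, 4249065/32768, …
ICs: h(0) = 3.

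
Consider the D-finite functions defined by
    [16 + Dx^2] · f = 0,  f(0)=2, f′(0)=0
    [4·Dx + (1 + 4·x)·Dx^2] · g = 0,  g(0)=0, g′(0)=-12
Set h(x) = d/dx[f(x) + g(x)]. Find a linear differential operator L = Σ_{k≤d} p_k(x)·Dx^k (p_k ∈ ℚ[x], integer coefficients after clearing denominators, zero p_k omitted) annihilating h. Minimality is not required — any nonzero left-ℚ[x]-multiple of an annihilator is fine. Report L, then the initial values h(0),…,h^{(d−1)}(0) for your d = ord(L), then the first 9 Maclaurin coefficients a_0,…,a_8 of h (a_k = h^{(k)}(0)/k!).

f: a_k = 2, 0, -16, 0, 64/3, 0, -512/45, 0, 1024/315, …
g: a_k = 0, -12, 24, -64, 192, -3072/5, 2048, -49152/7, 24576, …
f+g: L₀ = lclm(L_f,L_g), ord ≤ 2+2.
Differentiate: ansatz ord ≤ ord L₀ ⇒ L.
L = (448 + 512·x + 1024·x^2) + (48 + 320·x + 768·x^2 + 1024·x^3)·Dx + (28 + 32·x + 64·x^2)·Dx^2 + (3 + 20·x + 48·x^2 + 64·x^3)·Dx^3  (order 3).
h: a_k = -12, 16, -192, 2560/3, -3072, 183296/15, -49152, 61939712/315, -786432, …
ICs: h(0) = -12, h′(0) = 16, h′′(0) = -384.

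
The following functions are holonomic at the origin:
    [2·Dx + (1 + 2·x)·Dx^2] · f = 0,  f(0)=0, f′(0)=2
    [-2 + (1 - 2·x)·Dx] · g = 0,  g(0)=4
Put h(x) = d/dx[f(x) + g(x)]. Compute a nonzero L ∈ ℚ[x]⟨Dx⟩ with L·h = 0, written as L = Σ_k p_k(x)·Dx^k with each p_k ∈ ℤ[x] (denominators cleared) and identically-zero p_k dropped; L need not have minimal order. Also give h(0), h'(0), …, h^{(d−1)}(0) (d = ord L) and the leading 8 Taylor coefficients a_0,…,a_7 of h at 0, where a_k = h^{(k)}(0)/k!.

L = (-40 - 16·x) + (-8 - 64·x - 32·x^2)·Dx + (3 + 2·x - 12·x^2 - 8·x^3)·Dx^2  (order 2).
h: a_k = 10, 28, 104, 240, 672, 1472, 3712, 7936, …
ICs: h(0) = 10, h′(0) = 28.

f: a_k = 0, 2, -2, 8/3, -4, 32/5, -32/3, 128/7, …
g: a_k = 4, 8, 16, 32, 64, 128, 256, 512, …
Weyl lclm of L_f,L_g ⇒ L₀ (ord ≤ 3).
h=h₀': d/dx-closure on L₀ ⇒ L.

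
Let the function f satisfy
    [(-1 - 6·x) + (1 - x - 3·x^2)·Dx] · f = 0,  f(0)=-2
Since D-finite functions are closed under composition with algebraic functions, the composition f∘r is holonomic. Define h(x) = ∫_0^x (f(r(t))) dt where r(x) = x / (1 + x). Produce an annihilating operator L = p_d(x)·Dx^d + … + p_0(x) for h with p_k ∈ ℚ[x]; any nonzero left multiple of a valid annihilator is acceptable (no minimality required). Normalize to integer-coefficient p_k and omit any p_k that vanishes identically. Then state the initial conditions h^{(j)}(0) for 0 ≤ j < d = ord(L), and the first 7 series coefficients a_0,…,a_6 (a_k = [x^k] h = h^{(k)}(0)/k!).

L = (1 + 7·x)·Dx + (-1 - 2·x + 2·x^2 + 3·x^3)·Dx^2  (order 2).
h: a_k = 0, -2, -1, -2, 0, -18/5, 3, …
ICs: h(0) = 0, h′(0) = -2.

f: a_k = -2, -2, -8, -14, -38, -80, -194, …
h₀=f(r): pull back L_f along r ⇒ L₀.
h=∫h₀ ⇒ L = L₀·Dx.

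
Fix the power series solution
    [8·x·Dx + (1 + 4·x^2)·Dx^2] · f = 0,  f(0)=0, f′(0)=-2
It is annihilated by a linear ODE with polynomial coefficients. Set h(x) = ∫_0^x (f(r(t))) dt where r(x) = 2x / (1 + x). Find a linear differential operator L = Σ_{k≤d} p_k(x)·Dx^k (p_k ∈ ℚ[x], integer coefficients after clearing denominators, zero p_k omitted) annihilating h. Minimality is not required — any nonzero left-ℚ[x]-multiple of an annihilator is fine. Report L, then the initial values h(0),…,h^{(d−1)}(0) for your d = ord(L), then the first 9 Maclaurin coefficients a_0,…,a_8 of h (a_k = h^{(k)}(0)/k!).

f: a_k = 0, -2, 0, 8/3, 0, -32/5, 0, 128/7, 0, …
Substitute x→r, Dx→(1/r')Dx; clear ⇒ L₀.
∫: right-multiply L₀ by Dx.
L = (2 + 34·x)·Dx^2 + (1 + 2·x + 17·x^2)·Dx^3  (order 3).
h: a_k = 0, 0, -2, 4/3, 13/3, -12, -202/15, 2444/21, -727/14, …
ICs: h(0) = 0, h′(0) = 0, h′′(0) = -4.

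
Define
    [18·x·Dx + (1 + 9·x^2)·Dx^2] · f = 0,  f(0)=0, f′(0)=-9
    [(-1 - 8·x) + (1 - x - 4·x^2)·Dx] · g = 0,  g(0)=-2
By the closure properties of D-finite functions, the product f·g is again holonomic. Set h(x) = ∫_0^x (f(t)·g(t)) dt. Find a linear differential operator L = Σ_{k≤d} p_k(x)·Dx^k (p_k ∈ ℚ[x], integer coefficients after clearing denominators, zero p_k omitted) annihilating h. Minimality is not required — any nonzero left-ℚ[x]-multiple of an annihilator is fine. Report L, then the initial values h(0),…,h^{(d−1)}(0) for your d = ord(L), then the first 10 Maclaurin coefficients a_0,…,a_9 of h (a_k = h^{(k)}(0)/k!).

f: a_k = 0, -9, 0, 27, 0, -729/5, 0, 6561/7, 0, -6561, …
g: a_k = -2, -2, -10, -18, -58, -130, -362, -882, -2330, -5858, …
h₀=f·g: eliminate ⇒ L₀, order ≤ 2·1.
h=∫h₀ ⇒ L = L₀·Dx.
L = (8 + 18·x + 216·x^2)·Dx + (2 - 2·x + 36·x^2 + 216·x^3)·Dx^2 + (-1 + x - 5·x^2 + 9·x^3 + 36·x^4)·Dx^3  (order 3).
h: a_k = 0, 0, 9, 6, 9, 108/5, 453/5, 4878/35, 1116/7, 20136/35, …
ICs: h(0) = 0, h′(0) = 0, h′′(0) = 18.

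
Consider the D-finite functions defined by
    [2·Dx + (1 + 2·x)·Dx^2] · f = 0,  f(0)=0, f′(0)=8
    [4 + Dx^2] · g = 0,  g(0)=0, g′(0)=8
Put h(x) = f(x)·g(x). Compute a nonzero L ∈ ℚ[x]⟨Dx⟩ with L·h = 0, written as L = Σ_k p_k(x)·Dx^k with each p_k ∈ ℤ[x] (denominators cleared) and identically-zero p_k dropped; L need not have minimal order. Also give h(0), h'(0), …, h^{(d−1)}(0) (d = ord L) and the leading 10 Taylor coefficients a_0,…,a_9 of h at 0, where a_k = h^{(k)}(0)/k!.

f: a_k = 0, 8, -8, 32/3, -16, 128/5, -128/3, 512/7, -128, 2048/9, …
g: a_k = 0, 8, 0, -16/3, 0, 16/15, 0, -32/315, 0, 16/2835, …
Product ⇒ symmetric product L₀, ord ≤ 4.
L = (-48 + 192·x + 1216·x^2 + 2048·x^3 + 1024·x^4) + (32 + 320·x + 768·x^2 + 512·x^3)·Dx + (160·x + 672·x^2 + 1024·x^3 + 512·x^4)·Dx^2 + (8 + 80·x + 192·x^2 + 128·x^3)·Dx^3 + (3 + 28·x + 92·x^2 + 128·x^3 + 64·x^4)·Dx^4  (order 4).
h: a_k = 0, 0, 64, -64, 128/3, -256/3, 1408/9, -3968/15, 28928/63, -51200/63, …
ICs: h(0) = 0, h′(0) = 0, h′′(0) = 128, h′′′(0) = -384.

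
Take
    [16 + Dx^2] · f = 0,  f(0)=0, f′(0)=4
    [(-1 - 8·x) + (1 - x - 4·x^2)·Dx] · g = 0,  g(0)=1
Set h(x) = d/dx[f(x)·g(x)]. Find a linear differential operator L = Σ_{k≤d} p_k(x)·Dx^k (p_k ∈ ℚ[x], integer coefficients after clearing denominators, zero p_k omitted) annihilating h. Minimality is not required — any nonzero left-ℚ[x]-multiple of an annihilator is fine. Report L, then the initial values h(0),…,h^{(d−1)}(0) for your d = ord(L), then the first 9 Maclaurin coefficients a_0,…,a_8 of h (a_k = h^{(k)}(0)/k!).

f: a_k = 0, 4, 0, -32/3, 0, 128/15, 0, -1024/315, 0, …
g: a_k = 1, 1, 5, 9, 29, 65, 181, 441, 1165, …
h₀=f·g: eliminate ⇒ L₀, order ≤ 2·1.
h₀' ⇒ L via d/dx closure of L₀.
L = (-12 - 64·x - 224·x^2 + 256·x^3 + 512·x^4) + (-1 - 4·x + 48·x^2 + 128·x^3)·Dx + (1 - 3·x - 10·x^2 + 16·x^3 + 32·x^4)·Dx^2  (order 2).
h: a_k = 4, 8, 28, 304/3, 356, 5176/5, 143036/45, 2883424/315, 8395196/315, …
ICs: h(0) = 4, h′(0) = 8.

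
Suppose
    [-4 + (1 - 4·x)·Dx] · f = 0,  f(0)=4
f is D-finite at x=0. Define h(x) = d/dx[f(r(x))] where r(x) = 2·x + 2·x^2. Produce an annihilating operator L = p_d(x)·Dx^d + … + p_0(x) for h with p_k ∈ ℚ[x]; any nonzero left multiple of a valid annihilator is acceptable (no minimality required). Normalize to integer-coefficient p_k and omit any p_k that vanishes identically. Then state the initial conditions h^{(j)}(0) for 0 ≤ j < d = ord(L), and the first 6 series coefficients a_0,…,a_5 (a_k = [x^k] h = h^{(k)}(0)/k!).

L = (18 + 48·x + 48·x^2) + (-1 + 6·x + 24·x^2 + 16·x^3)·Dx  (order 1).
h: a_k = 32, 576, 7680, 91136, 1013760, 10825728, …
ICs: h(0) = 32.

f: a_k = 4, 16, 64, 256, 1024, 4096, …
f∘r: x↦r, Dx↦Dx/r' in L_f ⇒ L₀.
Differentiate: ansatz ord ≤ ord L₀ ⇒ L.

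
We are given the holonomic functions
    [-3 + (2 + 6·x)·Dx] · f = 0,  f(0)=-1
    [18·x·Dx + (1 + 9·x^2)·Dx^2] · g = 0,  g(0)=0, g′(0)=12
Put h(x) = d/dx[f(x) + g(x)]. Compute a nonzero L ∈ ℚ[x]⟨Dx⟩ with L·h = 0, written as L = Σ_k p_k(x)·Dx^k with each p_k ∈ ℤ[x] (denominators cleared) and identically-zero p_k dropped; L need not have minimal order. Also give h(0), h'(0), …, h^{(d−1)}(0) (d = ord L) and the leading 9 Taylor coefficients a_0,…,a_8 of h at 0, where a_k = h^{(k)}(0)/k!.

L = (-36 - 270·x + 972·x^2 + 1458·x^3) + (-33 - 144·x + 270·x^2 + 3888·x^3 + 5103·x^4)·Dx + (-2 + 18·x + 108·x^2 + 324·x^3 + 1134·x^4 + 1458·x^5)·Dx^2  (order 2).
h: a_k = 21/2, 9/4, -1809/16, 405/32, 240327/256, 45927/512, -18421101/2048, 2814669/4096, 5033120247/65536, …
ICs: h(0) = 21/2, h′(0) = 9/4.

f: a_k = -1, -3/2, 9/8, -27/16, 405/128, -1701/256, 15309/1024, -72171/2048, 2814669/32768, …
g: a_k = 0, 12, 0, -36, 0, 972/5, 0, -8748/7, 0, …
h₀=f+g: left-lcm gives L₀, ord ≤ 3.
h₀' ⇒ L via d/dx closure of L₀.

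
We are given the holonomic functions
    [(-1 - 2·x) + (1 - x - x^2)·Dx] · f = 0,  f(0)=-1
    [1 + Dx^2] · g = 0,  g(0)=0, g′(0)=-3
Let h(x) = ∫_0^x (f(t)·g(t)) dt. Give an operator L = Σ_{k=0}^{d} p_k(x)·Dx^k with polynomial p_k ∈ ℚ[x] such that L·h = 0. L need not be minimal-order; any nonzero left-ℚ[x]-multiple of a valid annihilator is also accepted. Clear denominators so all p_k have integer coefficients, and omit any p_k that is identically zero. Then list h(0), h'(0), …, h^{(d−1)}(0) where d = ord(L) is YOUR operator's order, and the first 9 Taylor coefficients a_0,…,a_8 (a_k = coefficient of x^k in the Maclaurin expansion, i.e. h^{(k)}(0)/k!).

L = (1 + x + x^2)·Dx + (2 + 4·x)·Dx^2 + (-1 + x + x^2)·Dx^3  (order 3).
h: a_k = 0, 0, 3/2, 1, 11/8, 17/10, 187/80, 901/280, 61403/13440, …
ICs: h(0) = 0, h′(0) = 0, h′′(0) = 3.

f: a_k = -1, -1, -2, -3, -5, -8, -13, -21, -34, …
g: a_k = 0, -3, 0, 1/2, 0, -1/40, 0, 1/1680, 0, …
f·g: L₀ = L_f ⊗_s L_g, ord ≤ 1·2.
∫: right-multiply L₀ by Dx.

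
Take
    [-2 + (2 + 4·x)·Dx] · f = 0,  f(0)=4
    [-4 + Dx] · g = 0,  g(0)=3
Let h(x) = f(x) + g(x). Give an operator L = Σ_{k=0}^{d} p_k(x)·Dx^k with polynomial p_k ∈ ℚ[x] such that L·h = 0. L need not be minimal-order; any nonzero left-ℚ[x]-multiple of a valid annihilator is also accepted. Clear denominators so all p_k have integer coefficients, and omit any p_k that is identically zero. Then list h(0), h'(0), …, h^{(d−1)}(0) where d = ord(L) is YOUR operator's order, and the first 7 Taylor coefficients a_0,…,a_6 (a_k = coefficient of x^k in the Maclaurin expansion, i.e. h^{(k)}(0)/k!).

L = (20 + 32·x) + (-17 - 64·x - 64·x^2)·Dx + (3 + 14·x + 16·x^2)·Dx^2  (order 2).
h: a_k = 7, 16, 22, 34, 59/2, 291/10, 709/60, …
ICs: h(0) = 7, h′(0) = 16.

f: a_k = 4, 4, -2, 2, -5/2, 7/2, -21/4, …
g: a_k = 3, 12, 24, 32, 32, 128/5, 256/15, …
L₀ := lclm(L_f,L_g); ord L₀ ≤ 1+1.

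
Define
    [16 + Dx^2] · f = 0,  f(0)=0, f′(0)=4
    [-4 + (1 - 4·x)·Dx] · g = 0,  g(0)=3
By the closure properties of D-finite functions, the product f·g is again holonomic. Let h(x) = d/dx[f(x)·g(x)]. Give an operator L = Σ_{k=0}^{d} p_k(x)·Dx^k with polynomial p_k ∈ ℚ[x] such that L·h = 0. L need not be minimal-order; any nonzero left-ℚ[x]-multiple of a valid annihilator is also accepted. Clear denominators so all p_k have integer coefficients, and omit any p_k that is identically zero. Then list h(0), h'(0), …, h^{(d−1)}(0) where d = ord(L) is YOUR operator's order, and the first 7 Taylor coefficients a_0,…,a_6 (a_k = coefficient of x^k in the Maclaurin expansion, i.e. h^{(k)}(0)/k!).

L = (-16 - 128·x + 256·x^2) + (-8 + 32·x)·Dx + (1 - 8·x + 16·x^2)·Dx^2  (order 2).
h: a_k = 12, 96, 480, 2560, 12928, 310272/5, 4342784/15, …
ICs: h(0) = 12, h′(0) = 96.

f: a_k = 0, 4, 0, -32/3, 0, 128/15, 0, …
g: a_k = 3, 12, 48, 192, 768, 3072, 12288, …
Sym-product of L_f,L_g gives L₀ (≤ ord 2).
Derive L from L₀ (diff closure).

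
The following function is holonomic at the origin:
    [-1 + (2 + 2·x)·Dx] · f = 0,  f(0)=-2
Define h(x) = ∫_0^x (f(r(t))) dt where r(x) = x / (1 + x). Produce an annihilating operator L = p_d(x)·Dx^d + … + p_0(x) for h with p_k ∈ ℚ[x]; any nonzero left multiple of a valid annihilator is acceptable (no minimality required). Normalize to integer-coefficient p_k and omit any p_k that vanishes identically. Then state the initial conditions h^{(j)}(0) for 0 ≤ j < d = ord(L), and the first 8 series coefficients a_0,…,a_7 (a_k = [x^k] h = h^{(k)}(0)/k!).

f: a_k = -2, -1, 1/4, -1/8, 5/64, -7/128, 21/512, -33/1024, …
L₀ from L_f via x↦r, Dx↦r'^{-1}Dx.
h=∫₀ˣh₀: take L = L₀·Dx.
L = -Dx + (2 + 6·x + 4·x^2)·Dx^2  (order 2).
h: a_k = 0, -2, -1/2, 5/12, -13/32, 141/320, -133/256, 2353/3584, …
ICs: h(0) = 0, h′(0) = -2.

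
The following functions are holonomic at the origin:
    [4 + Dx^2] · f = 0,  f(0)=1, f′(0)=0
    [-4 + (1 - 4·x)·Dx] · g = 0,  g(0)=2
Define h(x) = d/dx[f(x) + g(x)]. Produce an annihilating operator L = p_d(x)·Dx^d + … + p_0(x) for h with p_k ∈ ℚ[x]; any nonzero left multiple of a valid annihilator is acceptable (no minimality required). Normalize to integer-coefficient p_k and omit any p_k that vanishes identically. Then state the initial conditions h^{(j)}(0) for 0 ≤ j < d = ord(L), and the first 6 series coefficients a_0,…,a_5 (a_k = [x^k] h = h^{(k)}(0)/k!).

L = (1568 - 256·x + 512·x^2) + (-100 + 432·x - 192·x^2 + 256·x^3)·Dx + (392 - 64·x + 128·x^2)·Dx^2 + (-25 + 108·x - 48·x^2 + 64·x^3)·Dx^3  (order 3).
h: a_k = 8, 60, 384, 6152/3, 10240, 737272/15, …
ICs: h(0) = 8, h′(0) = 60, h′′(0) = 768.

f: a_k = 1, 0, -2, 0, 2/3, 0, …
g: a_k = 2, 8, 32, 128, 512, 2048, …
f+g: L₀ = lclm(L_f,L_g), ord ≤ 2+1.
Derive L from L₀ (diff closure).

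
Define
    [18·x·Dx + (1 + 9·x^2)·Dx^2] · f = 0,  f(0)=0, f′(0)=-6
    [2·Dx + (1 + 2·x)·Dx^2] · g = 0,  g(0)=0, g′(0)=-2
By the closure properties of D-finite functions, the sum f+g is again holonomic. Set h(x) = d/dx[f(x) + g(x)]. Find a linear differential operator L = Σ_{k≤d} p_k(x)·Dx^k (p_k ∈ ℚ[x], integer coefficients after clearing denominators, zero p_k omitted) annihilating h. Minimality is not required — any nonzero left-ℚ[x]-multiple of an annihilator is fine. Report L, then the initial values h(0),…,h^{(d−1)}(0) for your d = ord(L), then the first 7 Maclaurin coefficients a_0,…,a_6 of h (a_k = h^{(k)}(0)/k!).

f: a_k = 0, -6, 0, 18, 0, -486/5, 0, …
g: a_k = 0, -2, 2, -8/3, 4, -32/5, 32/3, …
f+g: L₀ = lclm(L_f,L_g), ord ≤ 2+2.
Derive L from L₀ (diff closure).
L = (-18 - 108·x + 486·x^2 + 324·x^3) + (-13 - 36·x + 135·x^2 + 972·x^3 + 648·x^4)·Dx + (-1 + 7·x + 18·x^2 + 81·x^3 + 243·x^4 + 162·x^5)·Dx^2  (order 2).
h: a_k = -8, 4, 46, 16, -518, 64, 4246, …
ICs: h(0) = -8, h′(0) = 4.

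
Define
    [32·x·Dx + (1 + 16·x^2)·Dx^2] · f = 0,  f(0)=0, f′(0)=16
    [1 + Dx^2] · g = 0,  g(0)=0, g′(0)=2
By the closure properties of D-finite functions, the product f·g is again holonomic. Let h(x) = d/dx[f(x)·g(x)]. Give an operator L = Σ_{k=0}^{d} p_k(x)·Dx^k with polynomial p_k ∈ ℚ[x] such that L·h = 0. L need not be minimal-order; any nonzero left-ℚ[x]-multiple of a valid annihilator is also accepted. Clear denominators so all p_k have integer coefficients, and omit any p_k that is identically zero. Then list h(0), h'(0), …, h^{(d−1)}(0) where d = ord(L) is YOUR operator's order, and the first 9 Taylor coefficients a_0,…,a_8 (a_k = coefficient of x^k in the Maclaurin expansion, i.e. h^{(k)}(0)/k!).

f: a_k = 0, 16, 0, -256/3, 0, 4096/5, 0, -65536/7, 0, …
g: a_k = 0, 2, 0, -1/3, 0, 1/60, 0, -1/2520, 0, …
L₀ := L_f ⊗_s L_g (sym. prod.), ord ≤ 4.
Differentiate: ansatz ord ≤ ord L₀ ⇒ L.
L = (209105 + 6893664·x^2 + 261353216·x^4 + 52248576·x^6 - 2162688·x^8 - 60817408·x^10 + 16777216·x^12) + (108608·x + 9933824·x^3 + 133857280·x^5 + 44564480·x^7 + 20971520·x^9 + 67108864·x^11)·Dx + (210210 + 6980800·x^2 + 263314944·x^4 + 66224128·x^6 + 4063232·x^8 - 54525952·x^10 + 33554432·x^12)·Dx^2 + (108608·x + 9933824·x^3 + 133857280·x^5 + 44564480·x^7 + 20971520·x^9 + 67108864·x^11)·Dx^3 + (1105 + 87136·x^2 + 1961728·x^4 + 13975552·x^6 + 6225920·x^8 + 6291456·x^10 + 16777216·x^12)·Dx^4  (order 4).
h: a_k = 0, 64, 0, -704, 0, 30008/3, 0, -2279888/15, 0, …
ICs: h(0) = 0, h′(0) = 64, h′′(0) = 0, h′′′(0) = -4224.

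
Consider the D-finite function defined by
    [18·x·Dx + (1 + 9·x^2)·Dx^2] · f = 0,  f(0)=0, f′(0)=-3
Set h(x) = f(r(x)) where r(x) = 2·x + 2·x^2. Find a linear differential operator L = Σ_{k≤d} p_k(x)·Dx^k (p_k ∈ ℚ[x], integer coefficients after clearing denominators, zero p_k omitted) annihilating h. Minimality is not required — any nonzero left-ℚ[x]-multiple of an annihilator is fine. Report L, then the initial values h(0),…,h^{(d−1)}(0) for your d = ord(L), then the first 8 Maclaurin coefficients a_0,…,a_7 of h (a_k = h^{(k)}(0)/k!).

f: a_k = 0, -3, 0, 9, 0, -243/5, 0, 2187/7, …
Substitute x→r, Dx→(1/r')Dx; clear ⇒ L₀.
L = (-2 + 72·x + 288·x^2 + 432·x^3 + 216·x^4)·Dx + (1 + 2·x + 36·x^2 + 144·x^3 + 180·x^4 + 72·x^5)·Dx^2  (order 2).
h: a_k = 0, -6, -6, 72, 216, -6696/5, -7704, 171072/7, …
ICs: h(0) = 0, h′(0) = -6.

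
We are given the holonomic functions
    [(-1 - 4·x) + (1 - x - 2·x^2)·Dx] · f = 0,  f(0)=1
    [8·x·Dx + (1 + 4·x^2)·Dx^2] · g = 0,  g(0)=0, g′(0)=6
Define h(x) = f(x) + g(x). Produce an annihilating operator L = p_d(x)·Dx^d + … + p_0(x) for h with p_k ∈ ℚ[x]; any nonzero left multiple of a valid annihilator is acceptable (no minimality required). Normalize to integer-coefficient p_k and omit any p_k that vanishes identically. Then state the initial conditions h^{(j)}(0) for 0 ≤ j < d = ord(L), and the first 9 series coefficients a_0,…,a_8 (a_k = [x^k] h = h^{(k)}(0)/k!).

f: a_k = 1, 1, 3, 5, 11, 21, 43, 85, 171, …
g: a_k = 0, 6, 0, -8, 0, 96/5, 0, -384/7, 0, …
Sum ⇒ L₀ = lclm(L_f,L_g) in ℚ(x)⟨Dx⟩.
L = (-24 + 96·x + 864·x^2 + 1536·x^3 + 3264·x^4 + 768·x^6)·Dx + (19 + 80·x + 100·x^2 + 544·x^3 + 1424·x^4 + 2368·x^5 + 192·x^6 + 768·x^7)·Dx^2 + (-3 - 7·x - 32·x^2 + 28·x^3 - 24·x^4 + 240·x^5 + 256·x^6 + 64·x^7 + 128·x^8)·Dx^3  (order 3).
h: a_k = 1, 7, 3, -3, 11, 201/5, 43, 211/7, 171, …
ICs: h(0) = 1, h′(0) = 7, h′′(0) = 6.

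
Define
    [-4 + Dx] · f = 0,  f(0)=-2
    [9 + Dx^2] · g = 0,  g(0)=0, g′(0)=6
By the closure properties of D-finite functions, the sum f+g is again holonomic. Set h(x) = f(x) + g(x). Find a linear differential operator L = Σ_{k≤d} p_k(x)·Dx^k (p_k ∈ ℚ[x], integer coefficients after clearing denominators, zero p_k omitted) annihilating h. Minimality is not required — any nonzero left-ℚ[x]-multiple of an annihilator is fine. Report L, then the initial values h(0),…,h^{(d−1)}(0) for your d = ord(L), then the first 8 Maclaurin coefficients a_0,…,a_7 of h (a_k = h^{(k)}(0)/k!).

L = -36 + 9·Dx - 4·Dx^2 + Dx^3  (order 3).
h: a_k = -2, -2, -16, -91/3, -64/3, -781/60, -512/45, -2653/360, …
ICs: h(0) = -2, h′(0) = -2, h′′(0) = -32.

f: a_k = -2, -8, -16, -64/3, -64/3, -256/15, -512/45, -2048/315, …
g: a_k = 0, 6, 0, -9, 0, 81/20, 0, -243/280, …
Weyl lclm of L_f,L_g ⇒ L₀ (ord ≤ 3).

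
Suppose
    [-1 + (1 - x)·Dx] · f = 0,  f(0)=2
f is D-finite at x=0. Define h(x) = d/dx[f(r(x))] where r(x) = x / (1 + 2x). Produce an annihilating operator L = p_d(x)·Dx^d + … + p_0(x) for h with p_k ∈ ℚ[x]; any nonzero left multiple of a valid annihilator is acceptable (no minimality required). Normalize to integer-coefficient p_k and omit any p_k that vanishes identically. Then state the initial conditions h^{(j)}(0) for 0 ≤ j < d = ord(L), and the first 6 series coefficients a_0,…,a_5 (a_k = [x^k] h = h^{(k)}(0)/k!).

L = -4 + (-2 - 2·x)·Dx  (order 1).
h: a_k = 2, -4, 6, -8, 10, -12, …
ICs: h(0) = 2.

f: a_k = 2, 2, 2, 2, 2, 2, …
Change of var in L_f (x↦r) gives L₀.
Differentiate: ansatz ord ≤ ord L₀ ⇒ L.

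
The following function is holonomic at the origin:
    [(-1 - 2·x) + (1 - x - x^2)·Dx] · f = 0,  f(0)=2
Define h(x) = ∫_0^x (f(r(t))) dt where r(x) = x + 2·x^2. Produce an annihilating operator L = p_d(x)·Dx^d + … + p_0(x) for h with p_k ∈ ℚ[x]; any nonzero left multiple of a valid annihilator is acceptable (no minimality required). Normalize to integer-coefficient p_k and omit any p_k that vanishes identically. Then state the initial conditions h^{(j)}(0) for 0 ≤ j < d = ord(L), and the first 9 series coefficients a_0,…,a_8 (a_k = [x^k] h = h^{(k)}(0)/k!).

f: a_k = 2, 2, 4, 6, 10, 16, 26, 42, 68, …
L₀ from L_f via x↦r, Dx↦r'^{-1}Dx.
∫: right-multiply L₀ by Dx.
L = (1 + 6·x + 12·x^2 + 16·x^3)·Dx + (-1 + x + 3·x^2 + 4·x^3 + 4·x^4)·Dx^2  (order 2).
h: a_k = 0, 2, 1, 8/3, 11/2, 62/5, 28, 474/7, 657/4, …
ICs: h(0) = 0, h′(0) = 2.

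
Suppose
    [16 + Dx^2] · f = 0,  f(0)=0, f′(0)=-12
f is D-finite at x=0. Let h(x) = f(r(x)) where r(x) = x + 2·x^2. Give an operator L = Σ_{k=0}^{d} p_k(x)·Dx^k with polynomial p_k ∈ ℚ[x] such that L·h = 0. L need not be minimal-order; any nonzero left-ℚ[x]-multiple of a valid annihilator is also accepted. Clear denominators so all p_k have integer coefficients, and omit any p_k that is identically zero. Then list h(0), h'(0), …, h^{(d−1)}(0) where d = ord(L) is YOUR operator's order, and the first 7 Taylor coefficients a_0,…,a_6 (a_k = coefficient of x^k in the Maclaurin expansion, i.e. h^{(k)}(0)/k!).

f: a_k = 0, -12, 0, 32, 0, -128/5, 0, …
h₀=f(r): pull back L_f along r ⇒ L₀.
L = (16 + 192·x + 768·x^2 + 1024·x^3) - 4·Dx + (1 + 4·x)·Dx^2  (order 2).
h: a_k = 0, -12, -24, 32, 192, 1792/5, 0, …
ICs: h(0) = 0, h′(0) = -12.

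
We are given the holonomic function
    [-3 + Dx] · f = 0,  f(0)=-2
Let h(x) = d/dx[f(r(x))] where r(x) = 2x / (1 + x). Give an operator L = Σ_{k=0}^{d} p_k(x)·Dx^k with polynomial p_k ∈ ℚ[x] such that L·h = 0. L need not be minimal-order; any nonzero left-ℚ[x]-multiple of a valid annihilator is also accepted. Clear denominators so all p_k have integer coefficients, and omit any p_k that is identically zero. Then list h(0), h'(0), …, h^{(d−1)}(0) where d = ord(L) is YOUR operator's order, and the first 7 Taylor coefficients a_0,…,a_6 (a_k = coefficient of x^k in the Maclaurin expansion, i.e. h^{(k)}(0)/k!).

L = (4 - 2·x) + (-1 - 2·x - x^2)·Dx  (order 1).
h: a_k = -12, -48, -36, 48, 12, -288/5, 228/5, …
ICs: h(0) = -12.

f: a_k = -2, -6, -9, -9, -27/4, -81/20, -81/40, …
L₀ from L_f via x↦r, Dx↦r'^{-1}Dx.
h₀' ⇒ L via d/dx closure of L₀.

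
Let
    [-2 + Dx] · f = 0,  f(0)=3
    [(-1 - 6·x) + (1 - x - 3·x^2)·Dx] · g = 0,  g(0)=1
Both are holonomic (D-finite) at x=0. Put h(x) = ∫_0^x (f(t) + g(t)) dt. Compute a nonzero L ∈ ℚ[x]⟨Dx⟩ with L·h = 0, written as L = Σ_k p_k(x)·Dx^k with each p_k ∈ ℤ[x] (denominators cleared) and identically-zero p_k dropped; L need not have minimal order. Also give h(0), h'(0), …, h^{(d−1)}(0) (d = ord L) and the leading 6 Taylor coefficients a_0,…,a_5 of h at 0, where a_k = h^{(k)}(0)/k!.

f: a_k = 3, 6, 6, 4, 2, 4/5, …
g: a_k = 1, 1, 4, 7, 19, 40, …
Weyl lclm of L_f,L_g ⇒ L₀ (ord ≤ 2).
∫: right-multiply L₀ by Dx.
L = (12 + 16·x + 144·x^2 + 72·x^3)·Dx + (-4 - 26·x - 74·x^2 + 24·x^3 + 36·x^4)·Dx^2 + (-1 + 9·x + x^2 - 30·x^3 - 18·x^4)·Dx^3  (order 3).
h: a_k = 0, 4, 7/2, 10/3, 11/4, 21/5, …
ICs: h(0) = 0, h′(0) = 4, h′′(0) = 7.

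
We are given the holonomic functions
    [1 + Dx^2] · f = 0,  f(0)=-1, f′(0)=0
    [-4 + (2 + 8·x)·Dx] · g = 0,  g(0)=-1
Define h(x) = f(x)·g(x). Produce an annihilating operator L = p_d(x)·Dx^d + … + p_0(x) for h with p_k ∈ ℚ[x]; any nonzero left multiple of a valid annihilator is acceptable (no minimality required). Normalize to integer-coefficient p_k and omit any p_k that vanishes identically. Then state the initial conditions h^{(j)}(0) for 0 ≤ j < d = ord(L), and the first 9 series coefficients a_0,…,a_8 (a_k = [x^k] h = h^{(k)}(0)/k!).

L = (13 + 8·x + 16·x^2) + (-4 - 16·x)·Dx + (1 + 8·x + 16·x^2)·Dx^2  (order 2).
h: a_k = 1, 2, -5/2, 3, -215/24, 313/12, -56941/720, 90059/360, -32917807/40320, …
ICs: h(0) = 1, h′(0) = 2.

f: a_k = -1, 0, 1/2, 0, -1/24, 0, 1/720, 0, -1/40320, …
g: a_k = -1, -2, 2, -4, 10, -28, 84, -264, 858, …
Product ⇒ symmetric product L₀, ord ≤ 2.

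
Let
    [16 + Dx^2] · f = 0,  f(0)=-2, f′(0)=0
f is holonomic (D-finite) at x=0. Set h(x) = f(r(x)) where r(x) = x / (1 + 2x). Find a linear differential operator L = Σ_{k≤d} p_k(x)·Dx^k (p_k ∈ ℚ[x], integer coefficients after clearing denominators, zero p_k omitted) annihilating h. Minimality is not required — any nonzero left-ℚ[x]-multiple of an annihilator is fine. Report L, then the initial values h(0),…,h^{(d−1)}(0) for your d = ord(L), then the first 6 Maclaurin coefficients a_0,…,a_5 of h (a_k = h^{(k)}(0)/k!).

L = 16 + (4 + 24·x + 48·x^2 + 32·x^3)·Dx + (1 + 8·x + 24·x^2 + 32·x^3 + 16·x^4)·Dx^2  (order 2).
h: a_k = -2, 0, 16, -64, 512/3, -1024/3, …
ICs: h(0) = -2, h′(0) = 0.

f: a_k = -2, 0, 16, 0, -64/3, 0, …
f∘r: x↦r, Dx↦Dx/r' in L_f ⇒ L₀.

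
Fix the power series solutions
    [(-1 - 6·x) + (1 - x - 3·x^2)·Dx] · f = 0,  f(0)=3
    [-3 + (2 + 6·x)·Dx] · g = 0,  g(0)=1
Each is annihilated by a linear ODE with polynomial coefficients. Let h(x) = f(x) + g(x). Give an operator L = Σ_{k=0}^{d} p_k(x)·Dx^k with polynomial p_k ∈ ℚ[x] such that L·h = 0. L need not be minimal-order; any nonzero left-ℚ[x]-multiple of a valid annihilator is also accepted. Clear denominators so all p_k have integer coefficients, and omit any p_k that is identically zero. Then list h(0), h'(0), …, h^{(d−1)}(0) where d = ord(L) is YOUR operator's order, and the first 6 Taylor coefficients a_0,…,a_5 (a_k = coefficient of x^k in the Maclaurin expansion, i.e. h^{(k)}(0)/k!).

L = (-57 - 297·x - 567·x^2 - 810·x^3) + (41 + 246·x + 891·x^2 + 1998·x^3 + 2025·x^4)·Dx + (2 - 38·x - 186·x^2 + 54·x^3 + 918·x^4 + 810·x^5)·Dx^2  (order 2).
h: a_k = 4, 9/2, 87/8, 363/16, 6891/128, 32421/256, …
ICs: h(0) = 4, h′(0) = 9/2.

f: a_k = 3, 3, 12, 21, 57, 120, …
g: a_k = 1, 3/2, -9/8, 27/16, -405/128, 1701/256, …
Weyl lclm of L_f,L_g ⇒ L₀ (ord ≤ 2).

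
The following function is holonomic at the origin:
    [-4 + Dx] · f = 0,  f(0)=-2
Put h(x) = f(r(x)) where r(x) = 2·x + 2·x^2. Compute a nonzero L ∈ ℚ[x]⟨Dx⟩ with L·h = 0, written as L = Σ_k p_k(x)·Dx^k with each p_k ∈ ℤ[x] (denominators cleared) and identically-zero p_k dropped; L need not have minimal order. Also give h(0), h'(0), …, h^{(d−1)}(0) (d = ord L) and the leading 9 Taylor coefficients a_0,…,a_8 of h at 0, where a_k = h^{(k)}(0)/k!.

f: a_k = -2, -8, -16, -64/3, -64/3, -256/15, -512/45, -2048/315, -1024/315, …
Substitute x→r, Dx→(1/r')Dx; clear ⇒ L₀.
L = (-8 - 16·x) + Dx  (order 1).
h: a_k = -2, -16, -80, -896/3, -2752/3, -36352/15, -255488/45, -757760/63, -7365632/315, …
ICs: h(0) = -2.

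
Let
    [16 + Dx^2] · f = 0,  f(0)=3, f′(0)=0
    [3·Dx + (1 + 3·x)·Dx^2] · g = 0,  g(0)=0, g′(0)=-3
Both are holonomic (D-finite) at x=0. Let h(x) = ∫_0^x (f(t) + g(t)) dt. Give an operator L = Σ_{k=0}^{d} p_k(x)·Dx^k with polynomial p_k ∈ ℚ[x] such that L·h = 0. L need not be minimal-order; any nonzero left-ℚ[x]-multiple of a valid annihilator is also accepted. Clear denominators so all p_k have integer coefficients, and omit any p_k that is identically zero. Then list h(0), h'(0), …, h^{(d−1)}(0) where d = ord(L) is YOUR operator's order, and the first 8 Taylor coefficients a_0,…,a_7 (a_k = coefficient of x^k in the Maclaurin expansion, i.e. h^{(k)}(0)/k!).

f: a_k = 3, 0, -24, 0, 32, 0, -256/15, 0, …
g: a_k = 0, -3, 9/2, -9, 81/4, -243/5, 243/2, -2187/7, …
h₀=f+g: left-lcm gives L₀, ord ≤ 4.
h=∫₀ˣh₀: take L = L₀·Dx.
L = (1680 + 2304·x + 3456·x^2)·Dx^2 + (272 + 1584·x + 3456·x^2 + 3456·x^3)·Dx^3 + (105 + 144·x + 216·x^2)·Dx^4 + (17 + 99·x + 216·x^2 + 216·x^3)·Dx^5  (order 5).
h: a_k = 0, 3, -3/2, -13/2, -9/4, 209/20, -81/10, 3133/210, …
ICs: h(0) = 0, h′(0) = 3, h′′(0) = -3, h′′′(0) = -39, h′′′′(0) = -54.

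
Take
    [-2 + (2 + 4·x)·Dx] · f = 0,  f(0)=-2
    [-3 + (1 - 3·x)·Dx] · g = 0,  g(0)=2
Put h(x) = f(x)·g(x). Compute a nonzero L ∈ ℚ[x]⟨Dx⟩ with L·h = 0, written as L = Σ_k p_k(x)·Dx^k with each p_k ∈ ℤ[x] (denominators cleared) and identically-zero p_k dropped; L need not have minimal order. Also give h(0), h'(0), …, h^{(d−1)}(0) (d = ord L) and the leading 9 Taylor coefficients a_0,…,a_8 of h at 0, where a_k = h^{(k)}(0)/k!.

f: a_k = -2, -2, 1, -1, 5/4, -7/4, 21/8, -33/8, 429/64, …
g: a_k = 2, 6, 18, 54, 162, 486, 1458, 4374, 13122, …
h₀=f·g: eliminate ⇒ L₀, order ≤ 1·1.
L = (4 + 3·x) + (-1 + x + 6·x^2)·Dx  (order 1).
h: a_k = -4, -16, -46, -140, -835/2, -1256, -15051/4, -22593/2, -1084035/32, …
ICs: h(0) = -4.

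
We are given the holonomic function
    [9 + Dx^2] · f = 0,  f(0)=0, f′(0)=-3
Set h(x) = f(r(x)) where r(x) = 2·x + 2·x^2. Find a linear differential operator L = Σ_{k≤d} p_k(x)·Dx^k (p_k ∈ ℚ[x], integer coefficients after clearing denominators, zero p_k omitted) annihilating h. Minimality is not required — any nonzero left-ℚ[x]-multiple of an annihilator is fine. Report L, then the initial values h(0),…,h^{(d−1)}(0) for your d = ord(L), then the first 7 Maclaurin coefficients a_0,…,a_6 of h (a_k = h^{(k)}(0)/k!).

L = (36 + 216·x + 432·x^2 + 288·x^3) - 2·Dx + (1 + 2·x)·Dx^2  (order 2).
h: a_k = 0, -6, -6, 36, 108, 216/5, -288, …
ICs: h(0) = 0, h′(0) = -6.

f: a_k = 0, -3, 0, 9/2, 0, -81/40, 0, …
Change of var in L_f (x↦r) gives L₀.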